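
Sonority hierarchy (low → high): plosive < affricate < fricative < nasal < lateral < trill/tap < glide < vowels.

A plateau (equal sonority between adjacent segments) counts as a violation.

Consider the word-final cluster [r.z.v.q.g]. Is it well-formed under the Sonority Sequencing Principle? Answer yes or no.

/r/: trill/tap = 6.
/z/: fricative = 3.
/v/: fricative = 3.
/q/: plosive = 1.
/g/: plosive = 1.
The profile is 6-3-3-1-1. Between /z/ (3) and /v/ (3) sonority does not fall, so the cluster violates the SSP.

no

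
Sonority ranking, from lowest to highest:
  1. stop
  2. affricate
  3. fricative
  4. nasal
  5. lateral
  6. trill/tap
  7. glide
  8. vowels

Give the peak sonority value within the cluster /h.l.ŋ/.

5

/h/: fricative = 3.
/l/: lateral = 5.
/ŋ/: nasal = 4.
The maximum is 5.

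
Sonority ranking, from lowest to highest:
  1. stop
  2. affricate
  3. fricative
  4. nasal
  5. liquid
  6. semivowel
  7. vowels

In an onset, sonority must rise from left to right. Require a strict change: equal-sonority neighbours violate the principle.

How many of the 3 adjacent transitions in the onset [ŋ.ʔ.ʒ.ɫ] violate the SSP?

/ŋ/: nasal = 4.
/ʔ/: stop = 1.
/ʒ/: fricative = 3.
/ɫ/: liquid = 5.
/ŋ/→/ʔ/: 4→1 (does not rise) — violation.
/ʔ/→/ʒ/: 1→3 (rises) — ok.
/ʒ/→/ɫ/: 3→5 (rises) — ok.

1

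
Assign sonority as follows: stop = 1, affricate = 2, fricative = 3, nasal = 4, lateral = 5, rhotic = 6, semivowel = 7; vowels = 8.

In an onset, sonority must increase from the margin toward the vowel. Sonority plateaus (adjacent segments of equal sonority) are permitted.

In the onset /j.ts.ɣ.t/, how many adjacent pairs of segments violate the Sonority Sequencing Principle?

2

/j/ — semivowel, sonority 7.
/ts/ — affricate, sonority 2.
/ɣ/ — fricative, sonority 3.
/t/ — stop, sonority 1.
/j/→/ts/: 7→2 (does not rise) — violation.
/ts/→/ɣ/: 2→3 (rises) — ok.
/ɣ/→/t/: 3→1 (does not rise) — violation.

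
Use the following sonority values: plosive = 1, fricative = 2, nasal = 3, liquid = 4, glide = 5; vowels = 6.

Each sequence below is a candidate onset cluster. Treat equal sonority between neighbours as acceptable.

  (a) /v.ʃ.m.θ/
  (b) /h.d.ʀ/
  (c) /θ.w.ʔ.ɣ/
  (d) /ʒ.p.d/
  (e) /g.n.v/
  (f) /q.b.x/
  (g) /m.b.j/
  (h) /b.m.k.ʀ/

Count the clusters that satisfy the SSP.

1

(a) sonority 2-2-3-2: ill-formed.
(b) sonority 2-1-4: ill-formed.
(c) sonority 2-5-1-2: ill-formed.
(d) sonority 2-1-1: ill-formed.
(e) sonority 1-3-2: ill-formed.
(f) sonority 1-1-2: well-formed.
(g) sonority 3-1-5: ill-formed.
(h) sonority 1-3-1-4: ill-formed.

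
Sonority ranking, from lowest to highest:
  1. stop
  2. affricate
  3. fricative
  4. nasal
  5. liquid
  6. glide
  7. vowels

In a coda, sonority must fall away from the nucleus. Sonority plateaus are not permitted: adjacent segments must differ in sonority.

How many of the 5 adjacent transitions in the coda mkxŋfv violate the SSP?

3

/m/: nasal = 4.
/k/: stop = 1.
/x/: fricative = 3.
/ŋ/: nasal = 4.
/f/: fricative = 3.
/v/: fricative = 3.
/m/→/k/: 4→1 (falls) — ok.
/k/→/x/: 1→3 (does not fall) — violation.
/x/→/ŋ/: 3→4 (does not fall) — violation.
/ŋ/→/f/: 4→3 (falls) — ok.
/f/→/v/: 3→3 (plateau) — violation.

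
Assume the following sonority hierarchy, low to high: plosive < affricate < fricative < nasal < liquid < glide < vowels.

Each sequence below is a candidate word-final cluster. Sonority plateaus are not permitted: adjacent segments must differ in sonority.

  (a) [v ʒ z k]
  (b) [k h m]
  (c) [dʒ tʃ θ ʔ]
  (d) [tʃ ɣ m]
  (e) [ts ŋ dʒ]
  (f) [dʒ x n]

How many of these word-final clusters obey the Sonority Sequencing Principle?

0

(a) sonority 3-3-3-1: ill-formed.
(b) sonority 1-3-4: ill-formed.
(c) sonority 2-2-3-1: ill-formed.
(d) sonority 2-3-4: ill-formed.
(e) sonority 2-4-2: ill-formed.
(f) sonority 2-3-4: ill-formed.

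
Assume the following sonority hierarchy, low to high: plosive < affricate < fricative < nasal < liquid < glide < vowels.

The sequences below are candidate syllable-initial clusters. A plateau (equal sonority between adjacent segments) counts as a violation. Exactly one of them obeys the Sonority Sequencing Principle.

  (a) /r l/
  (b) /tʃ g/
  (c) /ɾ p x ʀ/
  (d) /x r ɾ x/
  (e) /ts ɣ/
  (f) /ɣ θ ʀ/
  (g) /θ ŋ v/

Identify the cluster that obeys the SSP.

(a) 5-5 → violates
(b) 2-1 → violates
(c) 5-1-3-5 → violates
(d) 3-5-5-3 → violates
(e) 2-3 → obeys
(f) 3-3-5 → violates
(g) 3-4-3 → violates

e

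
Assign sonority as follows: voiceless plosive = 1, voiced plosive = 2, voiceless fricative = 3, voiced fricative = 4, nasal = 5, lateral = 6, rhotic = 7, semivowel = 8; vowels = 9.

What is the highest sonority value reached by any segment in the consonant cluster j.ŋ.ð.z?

8

/j/ is a semivowel (sonority 8).
/ŋ/ is a nasal (sonority 5).
/ð/ is a voiced fricative (sonority 4).
/z/ is a voiced fricative (sonority 4).
The maximum is 8.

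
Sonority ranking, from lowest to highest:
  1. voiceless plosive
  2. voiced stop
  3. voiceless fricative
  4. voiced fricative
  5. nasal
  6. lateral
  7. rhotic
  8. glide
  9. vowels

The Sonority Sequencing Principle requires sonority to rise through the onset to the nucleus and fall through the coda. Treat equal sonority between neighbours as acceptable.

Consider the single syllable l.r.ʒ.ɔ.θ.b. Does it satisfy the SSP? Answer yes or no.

no

Onset: /l/ is a lateral (sonority 6), /r/ is a rhotic (sonority 7), /ʒ/ is a voiced fricative (sonority 4); then the nucleus /ɔ/ (sonority 9).
Onset profile 6-7-4-9 — does not rise throughout.
Coda: /θ/ is a voiceless fricative (sonority 3), /b/ is a voiced stop (sonority 2).
Coda profile 9-3-2 — falls from the nucleus.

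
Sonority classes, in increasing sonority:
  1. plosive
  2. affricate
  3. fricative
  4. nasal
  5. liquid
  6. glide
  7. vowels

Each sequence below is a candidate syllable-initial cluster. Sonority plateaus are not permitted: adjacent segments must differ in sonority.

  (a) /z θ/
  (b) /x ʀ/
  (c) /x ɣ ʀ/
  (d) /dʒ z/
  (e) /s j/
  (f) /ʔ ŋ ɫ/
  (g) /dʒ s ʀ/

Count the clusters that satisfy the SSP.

(a) 3-3 → violates
(b) 3-5 → obeys
(c) 3-3-5 → violates
(d) 2-3 → obeys
(e) 3-6 → obeys
(f) 1-4-5 → obeys
(g) 2-3-5 → obeys

5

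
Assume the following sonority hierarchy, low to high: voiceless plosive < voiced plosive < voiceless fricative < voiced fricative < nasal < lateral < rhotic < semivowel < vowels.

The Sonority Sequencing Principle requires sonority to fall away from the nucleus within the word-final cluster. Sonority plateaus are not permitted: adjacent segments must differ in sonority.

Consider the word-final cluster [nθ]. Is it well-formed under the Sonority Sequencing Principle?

/n/ — nasal, sonority 5.
/θ/ — voiceless fricative, sonority 3.
The profile 5-3 strictly falls, so the word-final cluster satisfies the SSP.

yes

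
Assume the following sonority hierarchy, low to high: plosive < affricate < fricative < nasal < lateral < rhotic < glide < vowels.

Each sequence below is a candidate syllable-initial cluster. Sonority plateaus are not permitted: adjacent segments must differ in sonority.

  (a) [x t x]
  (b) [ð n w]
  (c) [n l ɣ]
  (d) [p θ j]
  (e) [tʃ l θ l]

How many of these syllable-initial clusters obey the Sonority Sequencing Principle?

(a) 3-1-3 → violates
(b) 3-4-7 → obeys
(c) 4-5-3 → violates
(d) 1-3-7 → obeys
(e) 2-5-3-5 → violates

2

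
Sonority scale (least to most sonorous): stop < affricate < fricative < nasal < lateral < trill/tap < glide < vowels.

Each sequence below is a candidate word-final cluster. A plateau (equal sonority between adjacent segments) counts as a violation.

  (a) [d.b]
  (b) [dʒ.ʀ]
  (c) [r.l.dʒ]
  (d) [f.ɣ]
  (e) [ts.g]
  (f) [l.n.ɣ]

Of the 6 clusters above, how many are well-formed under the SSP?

(a) 1-1 → violates
(b) 2-6 → violates
(c) 6-5-2 → obeys
(d) 3-3 → violates
(e) 2-1 → obeys
(f) 5-4-3 → obeys

3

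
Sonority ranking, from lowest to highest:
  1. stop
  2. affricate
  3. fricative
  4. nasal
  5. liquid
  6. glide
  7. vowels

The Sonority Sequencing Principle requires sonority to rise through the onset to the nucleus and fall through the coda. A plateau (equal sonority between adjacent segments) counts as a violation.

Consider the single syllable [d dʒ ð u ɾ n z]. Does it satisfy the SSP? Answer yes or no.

Onset: /d/ is a stop (sonority 1), /dʒ/ is an affricate (sonority 2), /ð/ is a fricative (sonority 3); then the nucleus /u/ (sonority 7).
Onset profile 1-2-3-7 — rises to the nucleus.
Coda: /ɾ/ is a liquid (sonority 5), /n/ is a nasal (sonority 4), /z/ is a fricative (sonority 3).
Coda profile 7-5-4-3 — falls from the nucleus.

yes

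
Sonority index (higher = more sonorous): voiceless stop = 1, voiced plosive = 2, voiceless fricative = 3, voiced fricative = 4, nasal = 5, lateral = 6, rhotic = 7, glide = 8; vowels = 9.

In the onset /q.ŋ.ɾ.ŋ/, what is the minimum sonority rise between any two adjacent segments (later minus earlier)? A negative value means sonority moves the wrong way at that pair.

/q/: voiceless stop = 1.
/ŋ/: nasal = 5.
/ɾ/: rhotic = 7.
/ŋ/: nasal = 5.
/q/→/ŋ/: change +4.
/ŋ/→/ɾ/: change +2.
/ɾ/→/ŋ/: change -2.
Minimum = -2.

-2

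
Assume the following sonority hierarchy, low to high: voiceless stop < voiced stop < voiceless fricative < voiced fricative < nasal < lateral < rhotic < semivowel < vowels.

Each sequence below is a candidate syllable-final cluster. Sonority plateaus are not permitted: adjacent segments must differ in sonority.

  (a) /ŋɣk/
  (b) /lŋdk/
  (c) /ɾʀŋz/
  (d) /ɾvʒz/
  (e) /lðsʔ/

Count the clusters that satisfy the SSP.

(a) 5-4-1 → obeys
(b) 6-5-2-1 → obeys
(c) 7-7-5-4 → violates
(d) 7-4-4-4 → violates
(e) 6-4-3-1 → obeys

3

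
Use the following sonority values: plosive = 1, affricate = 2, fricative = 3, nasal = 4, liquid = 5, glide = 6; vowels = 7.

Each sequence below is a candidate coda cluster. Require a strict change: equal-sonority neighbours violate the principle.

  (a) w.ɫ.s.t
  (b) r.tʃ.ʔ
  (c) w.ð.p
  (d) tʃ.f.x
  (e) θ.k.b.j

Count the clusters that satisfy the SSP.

3

(a) w.ɫ.s.t: profile 6-5-3-1 — obeys.
(b) r.tʃ.ʔ: profile 5-2-1 — obeys.
(c) w.ð.p: profile 6-3-1 — obeys.
(d) tʃ.f.x: profile 2-3-3 — violates.
(e) θ.k.b.j: profile 3-1-1-6 — violates.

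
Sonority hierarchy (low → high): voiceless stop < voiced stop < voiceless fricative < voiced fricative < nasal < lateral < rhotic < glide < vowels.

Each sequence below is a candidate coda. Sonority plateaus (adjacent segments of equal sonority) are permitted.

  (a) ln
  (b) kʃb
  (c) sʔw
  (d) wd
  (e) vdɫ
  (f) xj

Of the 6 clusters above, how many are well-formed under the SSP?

2

(a) ln: profile 6-5 — obeys.
(b) kʃb: profile 1-3-2 — violates.
(c) sʔw: profile 3-1-8 — violates.
(d) wd: profile 8-2 — obeys.
(e) vdɫ: profile 4-2-6 — violates.
(f) xj: profile 3-8 — violates.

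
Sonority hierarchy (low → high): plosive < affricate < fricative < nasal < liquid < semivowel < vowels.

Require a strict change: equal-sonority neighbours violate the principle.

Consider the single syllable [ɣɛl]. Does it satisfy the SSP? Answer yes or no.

Onset: /ɣ/ is a fricative (sonority 3); then the nucleus /ɛ/ (sonority 7).
Onset profile 3-7 — rises to the nucleus.
Coda: /l/ is a liquid (sonority 5).
Coda profile 7-5 — falls from the nucleus.

yes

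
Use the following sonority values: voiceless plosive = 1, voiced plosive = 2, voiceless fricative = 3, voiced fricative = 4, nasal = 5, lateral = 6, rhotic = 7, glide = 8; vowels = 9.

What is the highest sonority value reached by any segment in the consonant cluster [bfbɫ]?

/b/ is a voiced plosive (sonority 2).
/f/ is a voiceless fricative (sonority 3).
/b/ is a voiced plosive (sonority 2).
/ɫ/ is a lateral (sonority 6).
The maximum is 6.

6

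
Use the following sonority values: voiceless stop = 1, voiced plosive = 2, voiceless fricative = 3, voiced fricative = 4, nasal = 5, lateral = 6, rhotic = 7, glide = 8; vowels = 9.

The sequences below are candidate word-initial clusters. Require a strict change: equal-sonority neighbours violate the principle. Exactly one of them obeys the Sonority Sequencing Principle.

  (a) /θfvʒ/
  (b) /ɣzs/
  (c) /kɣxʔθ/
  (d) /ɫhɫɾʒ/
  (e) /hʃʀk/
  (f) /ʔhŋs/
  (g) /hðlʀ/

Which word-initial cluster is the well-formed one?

g

(a) /θfvʒ/: profile 3-3-4-4 — violates.
(b) /ɣzs/: profile 4-4-3 — violates.
(c) /kɣxʔθ/: profile 1-4-3-1-3 — violates.
(d) /ɫhɫɾʒ/: profile 6-3-6-7-4 — violates.
(e) /hʃʀk/: profile 3-3-7-1 — violates.
(f) /ʔhŋs/: profile 1-3-5-3 — violates.
(g) /hðlʀ/: profile 3-4-6-7 — obeys.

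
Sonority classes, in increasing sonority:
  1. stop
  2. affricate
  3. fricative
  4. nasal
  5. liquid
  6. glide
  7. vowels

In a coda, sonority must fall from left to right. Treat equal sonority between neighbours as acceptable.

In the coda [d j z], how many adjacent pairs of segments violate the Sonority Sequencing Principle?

/d/: stop = 1.
/j/: glide = 6.
/z/: fricative = 3.
/d/→/j/: 1→6 (does not fall) — violation.
/j/→/z/: 6→3 (falls) — ok.

1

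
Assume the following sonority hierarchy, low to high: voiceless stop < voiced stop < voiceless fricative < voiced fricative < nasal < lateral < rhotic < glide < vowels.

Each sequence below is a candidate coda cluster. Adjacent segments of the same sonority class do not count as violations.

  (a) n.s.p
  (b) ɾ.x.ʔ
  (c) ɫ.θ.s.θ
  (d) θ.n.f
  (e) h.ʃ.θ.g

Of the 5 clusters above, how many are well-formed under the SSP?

(a) 5-3-1 → obeys
(b) 7-3-1 → obeys
(c) 6-3-3-3 → obeys
(d) 3-5-3 → violates
(e) 3-3-3-2 → obeys

4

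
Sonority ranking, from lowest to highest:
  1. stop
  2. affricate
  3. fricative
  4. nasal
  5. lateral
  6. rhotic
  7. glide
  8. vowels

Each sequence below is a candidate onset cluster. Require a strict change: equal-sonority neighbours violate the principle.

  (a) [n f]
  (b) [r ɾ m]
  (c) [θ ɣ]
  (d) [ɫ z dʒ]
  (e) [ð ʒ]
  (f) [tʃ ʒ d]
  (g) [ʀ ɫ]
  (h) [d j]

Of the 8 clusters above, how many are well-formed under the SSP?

1

(a) sonority 4-3: ill-formed.
(b) sonority 6-6-4: ill-formed.
(c) sonority 3-3: ill-formed.
(d) sonority 5-3-2: ill-formed.
(e) sonority 3-3: ill-formed.
(f) sonority 2-3-1: ill-formed.
(g) sonority 6-5: ill-formed.
(h) sonority 1-7: well-formed.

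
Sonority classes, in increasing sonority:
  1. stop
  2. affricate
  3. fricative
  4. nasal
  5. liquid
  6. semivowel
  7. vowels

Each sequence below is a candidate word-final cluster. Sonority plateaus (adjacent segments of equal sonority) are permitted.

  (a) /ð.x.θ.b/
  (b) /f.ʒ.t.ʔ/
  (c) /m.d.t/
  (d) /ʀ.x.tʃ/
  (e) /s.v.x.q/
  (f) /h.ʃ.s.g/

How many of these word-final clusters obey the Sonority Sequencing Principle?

6

(a) /ð.x.θ.b/: profile 3-3-3-1 — obeys.
(b) /f.ʒ.t.ʔ/: profile 3-3-1-1 — obeys.
(c) /m.d.t/: profile 4-1-1 — obeys.
(d) /ʀ.x.tʃ/: profile 5-3-2 — obeys.
(e) /s.v.x.q/: profile 3-3-3-1 — obeys.
(f) /h.ʃ.s.g/: profile 3-3-3-1 — obeys.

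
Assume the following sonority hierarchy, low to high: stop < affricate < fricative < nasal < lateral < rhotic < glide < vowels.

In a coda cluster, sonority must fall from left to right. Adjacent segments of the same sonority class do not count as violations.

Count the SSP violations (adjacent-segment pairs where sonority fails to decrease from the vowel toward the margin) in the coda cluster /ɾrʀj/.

1

/ɾ/ is a rhotic (sonority 6).
/r/ is a rhotic (sonority 6).
/ʀ/ is a rhotic (sonority 6).
/j/ is a glide (sonority 7).
/ɾ/→/r/: 6→6 (plateau, allowed) — ok.
/r/→/ʀ/: 6→6 (plateau, allowed) — ok.
/ʀ/→/j/: 6→7 (does not fall) — violation.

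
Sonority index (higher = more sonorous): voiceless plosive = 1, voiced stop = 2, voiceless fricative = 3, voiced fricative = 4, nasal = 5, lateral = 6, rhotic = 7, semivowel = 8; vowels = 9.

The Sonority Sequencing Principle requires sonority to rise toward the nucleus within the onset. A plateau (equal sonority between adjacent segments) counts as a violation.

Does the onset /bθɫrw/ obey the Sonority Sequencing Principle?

/b/: voiced stop = 2.
/θ/: voiceless fricative = 3.
/ɫ/: lateral = 6.
/r/: rhotic = 7.
/w/: semivowel = 8.
The profile 2-3-6-7-8 strictly rises, so the onset satisfies the SSP.

yes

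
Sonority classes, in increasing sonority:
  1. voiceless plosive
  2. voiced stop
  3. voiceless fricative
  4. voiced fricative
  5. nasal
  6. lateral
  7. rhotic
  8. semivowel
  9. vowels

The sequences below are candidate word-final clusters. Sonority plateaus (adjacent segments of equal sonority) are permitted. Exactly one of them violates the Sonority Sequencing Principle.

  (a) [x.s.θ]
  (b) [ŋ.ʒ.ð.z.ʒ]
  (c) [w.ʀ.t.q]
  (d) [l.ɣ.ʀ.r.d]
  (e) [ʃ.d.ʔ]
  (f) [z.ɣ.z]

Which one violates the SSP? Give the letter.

(a) 3-3-3 → obeys
(b) 5-4-4-4-4 → obeys
(c) 8-7-1-1 → obeys
(d) 6-4-7-7-2 → violates
(e) 3-2-1 → obeys
(f) 4-4-4 → obeys

d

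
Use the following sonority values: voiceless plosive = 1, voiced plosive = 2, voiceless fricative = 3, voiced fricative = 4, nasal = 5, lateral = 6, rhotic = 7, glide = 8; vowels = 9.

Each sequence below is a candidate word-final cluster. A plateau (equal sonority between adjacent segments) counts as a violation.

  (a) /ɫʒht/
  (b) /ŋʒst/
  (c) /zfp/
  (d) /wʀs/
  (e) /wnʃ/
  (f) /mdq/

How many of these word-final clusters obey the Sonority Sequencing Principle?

6

(a) /ɫʒht/: profile 6-4-3-1 — obeys.
(b) /ŋʒst/: profile 5-4-3-1 — obeys.
(c) /zfp/: profile 4-3-1 — obeys.
(d) /wʀs/: profile 8-7-3 — obeys.
(e) /wnʃ/: profile 8-5-3 — obeys.
(f) /mdq/: profile 5-2-1 — obeys.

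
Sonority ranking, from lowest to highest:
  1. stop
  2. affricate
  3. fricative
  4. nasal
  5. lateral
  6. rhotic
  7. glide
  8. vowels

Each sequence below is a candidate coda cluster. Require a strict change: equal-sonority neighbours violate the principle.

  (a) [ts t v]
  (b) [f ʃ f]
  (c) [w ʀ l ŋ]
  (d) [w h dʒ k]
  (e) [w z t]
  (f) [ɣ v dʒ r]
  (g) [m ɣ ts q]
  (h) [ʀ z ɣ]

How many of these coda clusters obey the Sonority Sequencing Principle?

(a) 2-1-3 → violates
(b) 3-3-3 → violates
(c) 7-6-5-4 → obeys
(d) 7-3-2-1 → obeys
(e) 7-3-1 → obeys
(f) 3-3-2-6 → violates
(g) 4-3-2-1 → obeys
(h) 6-3-3 → violates

4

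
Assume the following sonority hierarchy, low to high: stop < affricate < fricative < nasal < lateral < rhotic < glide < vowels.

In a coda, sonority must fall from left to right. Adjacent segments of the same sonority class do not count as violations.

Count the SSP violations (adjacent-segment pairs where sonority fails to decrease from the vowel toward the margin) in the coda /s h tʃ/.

/s/: fricative = 3.
/h/: fricative = 3.
/tʃ/: affricate = 2.
/s/→/h/: 3→3 (plateau, allowed) — ok.
/h/→/tʃ/: 3→2 (falls) — ok.

0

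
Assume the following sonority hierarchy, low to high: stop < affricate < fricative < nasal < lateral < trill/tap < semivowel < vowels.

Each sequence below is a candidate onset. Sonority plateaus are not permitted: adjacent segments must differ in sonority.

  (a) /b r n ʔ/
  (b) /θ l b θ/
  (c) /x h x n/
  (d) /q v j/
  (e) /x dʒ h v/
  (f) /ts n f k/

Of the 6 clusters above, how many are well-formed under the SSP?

(a) /b r n ʔ/: profile 1-6-4-1 — violates.
(b) /θ l b θ/: profile 3-5-1-3 — violates.
(c) /x h x n/: profile 3-3-3-4 — violates.
(d) /q v j/: profile 1-3-7 — obeys.
(e) /x dʒ h v/: profile 3-2-3-3 — violates.
(f) /ts n f k/: profile 2-4-3-1 — violates.

1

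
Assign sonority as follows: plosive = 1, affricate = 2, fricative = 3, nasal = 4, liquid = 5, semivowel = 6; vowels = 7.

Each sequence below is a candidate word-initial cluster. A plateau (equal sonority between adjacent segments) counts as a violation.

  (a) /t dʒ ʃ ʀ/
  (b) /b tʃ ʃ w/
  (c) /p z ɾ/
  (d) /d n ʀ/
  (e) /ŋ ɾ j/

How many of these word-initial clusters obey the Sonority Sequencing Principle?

5

(a) sonority 1-2-3-5: well-formed.
(b) sonority 1-2-3-6: well-formed.
(c) sonority 1-3-5: well-formed.
(d) sonority 1-4-5: well-formed.
(e) sonority 4-5-6: well-formed.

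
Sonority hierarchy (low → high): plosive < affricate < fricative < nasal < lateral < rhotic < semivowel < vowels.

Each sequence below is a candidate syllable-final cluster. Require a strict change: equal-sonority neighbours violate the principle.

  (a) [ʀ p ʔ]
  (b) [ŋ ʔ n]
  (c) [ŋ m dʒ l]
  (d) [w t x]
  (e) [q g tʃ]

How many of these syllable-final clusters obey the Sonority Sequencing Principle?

(a) 6-1-1 → violates
(b) 4-1-4 → violates
(c) 4-4-2-5 → violates
(d) 7-1-3 → violates
(e) 1-1-2 → violates

0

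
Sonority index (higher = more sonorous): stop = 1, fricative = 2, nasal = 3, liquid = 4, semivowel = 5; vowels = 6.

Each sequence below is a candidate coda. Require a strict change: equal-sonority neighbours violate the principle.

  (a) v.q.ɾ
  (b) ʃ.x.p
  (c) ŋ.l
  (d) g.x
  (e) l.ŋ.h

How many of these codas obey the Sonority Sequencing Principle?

(a) sonority 2-1-4: ill-formed.
(b) sonority 2-2-1: ill-formed.
(c) sonority 3-4: ill-formed.
(d) sonority 1-2: ill-formed.
(e) sonority 4-3-2: well-formed.

1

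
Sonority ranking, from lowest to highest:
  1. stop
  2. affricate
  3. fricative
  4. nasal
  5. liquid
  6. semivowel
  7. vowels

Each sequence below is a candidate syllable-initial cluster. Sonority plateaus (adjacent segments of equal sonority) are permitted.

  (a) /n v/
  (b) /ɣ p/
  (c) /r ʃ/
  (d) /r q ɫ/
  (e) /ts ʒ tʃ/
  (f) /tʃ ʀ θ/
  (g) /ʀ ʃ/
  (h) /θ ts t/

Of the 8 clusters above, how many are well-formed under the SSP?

(a) 4-3 → violates
(b) 3-1 → violates
(c) 5-3 → violates
(d) 5-1-5 → violates
(e) 2-3-2 → violates
(f) 2-5-3 → violates
(g) 5-3 → violates
(h) 3-2-1 → violates

0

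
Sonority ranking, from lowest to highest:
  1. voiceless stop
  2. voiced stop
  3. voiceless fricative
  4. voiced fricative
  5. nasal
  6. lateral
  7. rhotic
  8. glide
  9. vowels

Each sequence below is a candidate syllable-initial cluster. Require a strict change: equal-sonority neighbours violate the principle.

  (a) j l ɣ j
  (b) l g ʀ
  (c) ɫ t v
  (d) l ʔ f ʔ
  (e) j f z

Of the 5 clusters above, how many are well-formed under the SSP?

(a) sonority 8-6-4-8: ill-formed.
(b) sonority 6-2-7: ill-formed.
(c) sonority 6-1-4: ill-formed.
(d) sonority 6-1-3-1: ill-formed.
(e) sonority 8-3-4: ill-formed.

0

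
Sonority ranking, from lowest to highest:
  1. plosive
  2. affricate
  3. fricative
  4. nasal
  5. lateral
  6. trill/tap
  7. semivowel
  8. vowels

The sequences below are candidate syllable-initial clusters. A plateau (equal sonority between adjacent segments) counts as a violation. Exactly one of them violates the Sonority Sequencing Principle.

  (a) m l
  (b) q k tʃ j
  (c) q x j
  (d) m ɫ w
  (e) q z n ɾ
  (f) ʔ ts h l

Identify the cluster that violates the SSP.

(a) m l: profile 4-5 — obeys.
(b) q k tʃ j: profile 1-1-2-7 — violates.
(c) q x j: profile 1-3-7 — obeys.
(d) m ɫ w: profile 4-5-7 — obeys.
(e) q z n ɾ: profile 1-3-4-6 — obeys.
(f) ʔ ts h l: profile 1-2-3-5 — obeys.

b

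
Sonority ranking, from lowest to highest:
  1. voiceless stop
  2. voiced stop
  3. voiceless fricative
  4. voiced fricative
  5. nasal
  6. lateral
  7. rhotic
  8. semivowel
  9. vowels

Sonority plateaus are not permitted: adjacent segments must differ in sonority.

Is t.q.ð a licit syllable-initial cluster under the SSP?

/t/ is a voiceless stop (sonority 1).
/q/ is a voiceless stop (sonority 1).
/ð/ is a voiced fricative (sonority 4).
The profile is 1-1-4. Between /t/ (1) and /q/ (1) sonority does not rise, so the cluster violates the SSP.

no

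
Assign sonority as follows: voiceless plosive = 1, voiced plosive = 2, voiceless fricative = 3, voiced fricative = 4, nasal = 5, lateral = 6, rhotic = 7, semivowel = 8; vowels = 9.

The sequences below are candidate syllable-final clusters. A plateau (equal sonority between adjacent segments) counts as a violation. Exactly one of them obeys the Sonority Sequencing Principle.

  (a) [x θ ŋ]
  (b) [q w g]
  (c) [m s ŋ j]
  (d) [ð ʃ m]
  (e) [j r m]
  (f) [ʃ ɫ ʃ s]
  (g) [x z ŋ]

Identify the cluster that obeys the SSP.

(a) sonority 3-3-5: ill-formed.
(b) sonority 1-8-2: ill-formed.
(c) sonority 5-3-5-8: ill-formed.
(d) sonority 4-3-5: ill-formed.
(e) sonority 8-7-5: well-formed.
(f) sonority 3-6-3-3: ill-formed.
(g) sonority 3-4-5: ill-formed.

e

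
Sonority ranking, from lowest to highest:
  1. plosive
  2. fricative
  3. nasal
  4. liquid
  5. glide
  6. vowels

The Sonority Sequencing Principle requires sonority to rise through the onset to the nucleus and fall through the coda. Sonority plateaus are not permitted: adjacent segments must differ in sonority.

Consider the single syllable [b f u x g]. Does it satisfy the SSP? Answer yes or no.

yes

Onset: /b/ is a plosive (sonority 1), /f/ is a fricative (sonority 2); then the nucleus /u/ (sonority 6).
Onset profile 1-2-6 — rises to the nucleus.
Coda: /x/ is a fricative (sonority 2), /g/ is a plosive (sonority 1).
Coda profile 6-2-1 — falls from the nucleus.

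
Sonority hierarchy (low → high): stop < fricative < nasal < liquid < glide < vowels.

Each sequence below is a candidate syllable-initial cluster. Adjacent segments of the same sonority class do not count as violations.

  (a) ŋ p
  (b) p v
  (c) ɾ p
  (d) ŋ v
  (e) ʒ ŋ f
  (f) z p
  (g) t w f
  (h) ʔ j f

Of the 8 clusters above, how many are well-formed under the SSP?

1

(a) ŋ p: profile 3-1 — violates.
(b) p v: profile 1-2 — obeys.
(c) ɾ p: profile 4-1 — violates.
(d) ŋ v: profile 3-2 — violates.
(e) ʒ ŋ f: profile 2-3-2 — violates.
(f) z p: profile 2-1 — violates.
(g) t w f: profile 1-5-2 — violates.
(h) ʔ j f: profile 1-5-2 — violates.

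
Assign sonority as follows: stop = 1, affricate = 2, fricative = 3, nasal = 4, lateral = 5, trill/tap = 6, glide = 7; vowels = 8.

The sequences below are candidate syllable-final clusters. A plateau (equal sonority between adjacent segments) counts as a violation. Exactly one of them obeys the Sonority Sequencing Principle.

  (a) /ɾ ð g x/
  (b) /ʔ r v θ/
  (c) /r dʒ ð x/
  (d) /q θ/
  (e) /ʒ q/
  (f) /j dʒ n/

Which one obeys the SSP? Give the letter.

e

(a) 6-3-1-3 → violates
(b) 1-6-3-3 → violates
(c) 6-2-3-3 → violates
(d) 1-3 → violates
(e) 3-1 → obeys
(f) 7-2-4 → violates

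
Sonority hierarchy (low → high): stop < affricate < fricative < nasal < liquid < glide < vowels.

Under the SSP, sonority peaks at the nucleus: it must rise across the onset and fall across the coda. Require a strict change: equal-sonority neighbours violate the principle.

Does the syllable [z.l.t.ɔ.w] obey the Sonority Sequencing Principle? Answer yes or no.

no

Onset: /z/ is a fricative (sonority 3), /l/ is a liquid (sonority 5), /t/ is a stop (sonority 1); then the nucleus /ɔ/ (sonority 7).
Onset profile 3-5-1-7 — does not strictly rise throughout.
Coda: /w/ is a glide (sonority 6).
Coda profile 7-6 — falls from the nucleus.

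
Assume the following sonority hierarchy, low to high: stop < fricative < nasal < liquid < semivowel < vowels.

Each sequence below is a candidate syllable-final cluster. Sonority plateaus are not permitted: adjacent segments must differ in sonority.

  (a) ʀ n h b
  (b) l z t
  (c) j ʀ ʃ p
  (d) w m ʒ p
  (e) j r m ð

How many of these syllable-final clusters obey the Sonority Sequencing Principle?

5

(a) sonority 4-3-2-1: well-formed.
(b) sonority 4-2-1: well-formed.
(c) sonority 5-4-2-1: well-formed.
(d) sonority 5-3-2-1: well-formed.
(e) sonority 5-4-3-2: well-formed.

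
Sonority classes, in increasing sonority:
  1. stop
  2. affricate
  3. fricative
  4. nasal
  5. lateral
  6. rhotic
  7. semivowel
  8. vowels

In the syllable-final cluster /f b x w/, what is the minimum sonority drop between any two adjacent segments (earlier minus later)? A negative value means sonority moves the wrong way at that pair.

/f/ — fricative, sonority 3.
/b/ — stop, sonority 1.
/x/ — fricative, sonority 3.
/w/ — semivowel, sonority 7.
/f/→/b/: change +2.
/b/→/x/: change -2.
/x/→/w/: change -4.
Minimum = -4.

-4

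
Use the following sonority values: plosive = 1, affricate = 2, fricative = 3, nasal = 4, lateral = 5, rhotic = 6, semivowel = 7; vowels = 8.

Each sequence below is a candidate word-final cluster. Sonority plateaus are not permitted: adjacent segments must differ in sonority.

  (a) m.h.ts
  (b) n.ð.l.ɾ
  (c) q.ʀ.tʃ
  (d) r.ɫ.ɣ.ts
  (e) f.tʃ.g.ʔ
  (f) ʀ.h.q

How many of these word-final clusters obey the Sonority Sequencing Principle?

(a) 4-3-2 → obeys
(b) 4-3-5-6 → violates
(c) 1-6-2 → violates
(d) 6-5-3-2 → obeys
(e) 3-2-1-1 → violates
(f) 6-3-1 → obeys

3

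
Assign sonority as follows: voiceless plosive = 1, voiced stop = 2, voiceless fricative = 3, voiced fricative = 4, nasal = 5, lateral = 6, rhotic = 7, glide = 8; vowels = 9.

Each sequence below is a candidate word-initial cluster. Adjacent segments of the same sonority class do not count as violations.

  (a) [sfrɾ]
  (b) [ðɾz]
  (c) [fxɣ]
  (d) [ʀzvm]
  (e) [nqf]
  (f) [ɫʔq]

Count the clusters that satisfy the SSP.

(a) sonority 3-3-7-7: well-formed.
(b) sonority 4-7-4: ill-formed.
(c) sonority 3-3-4: well-formed.
(d) sonority 7-4-4-5: ill-formed.
(e) sonority 5-1-3: ill-formed.
(f) sonority 6-1-1: ill-formed.

2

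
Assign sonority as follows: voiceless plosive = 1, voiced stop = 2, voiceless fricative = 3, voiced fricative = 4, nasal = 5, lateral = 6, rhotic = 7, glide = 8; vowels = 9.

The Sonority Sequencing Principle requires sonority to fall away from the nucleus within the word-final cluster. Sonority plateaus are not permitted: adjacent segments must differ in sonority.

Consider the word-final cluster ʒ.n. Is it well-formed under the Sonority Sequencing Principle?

/ʒ/: voiced fricative = 4.
/n/: nasal = 5.
The profile is 4-5. Between /ʒ/ (4) and /n/ (5) sonority does not fall, so the cluster violates the SSP.

no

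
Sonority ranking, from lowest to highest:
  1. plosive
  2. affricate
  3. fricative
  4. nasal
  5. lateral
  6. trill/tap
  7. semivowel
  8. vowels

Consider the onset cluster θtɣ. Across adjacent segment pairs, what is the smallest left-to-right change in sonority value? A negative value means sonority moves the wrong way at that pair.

-2

/θ/: fricative = 3.
/t/: plosive = 1.
/ɣ/: fricative = 3.
/θ/→/t/: change -2.
/t/→/ɣ/: change +2.
Minimum = -2.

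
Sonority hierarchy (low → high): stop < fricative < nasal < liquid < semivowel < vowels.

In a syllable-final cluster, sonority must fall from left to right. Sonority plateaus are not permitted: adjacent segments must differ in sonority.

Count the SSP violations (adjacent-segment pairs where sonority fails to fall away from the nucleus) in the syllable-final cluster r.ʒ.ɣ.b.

/r/ — liquid, sonority 4.
/ʒ/ — fricative, sonority 2.
/ɣ/ — fricative, sonority 2.
/b/ — stop, sonority 1.
/r/→/ʒ/: 4→2 (falls) — ok.
/ʒ/→/ɣ/: 2→2 (plateau) — violation.
/ɣ/→/b/: 2→1 (falls) — ok.

1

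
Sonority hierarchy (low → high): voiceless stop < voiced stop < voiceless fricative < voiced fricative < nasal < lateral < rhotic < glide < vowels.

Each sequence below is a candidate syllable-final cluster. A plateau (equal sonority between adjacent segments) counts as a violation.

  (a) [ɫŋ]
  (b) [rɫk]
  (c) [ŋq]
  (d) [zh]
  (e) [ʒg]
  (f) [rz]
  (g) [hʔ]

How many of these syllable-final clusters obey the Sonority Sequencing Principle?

(a) [ɫŋ]: profile 6-5 — obeys.
(b) [rɫk]: profile 7-6-1 — obeys.
(c) [ŋq]: profile 5-1 — obeys.
(d) [zh]: profile 4-3 — obeys.
(e) [ʒg]: profile 4-2 — obeys.
(f) [rz]: profile 7-4 — obeys.
(g) [hʔ]: profile 3-1 — obeys.

7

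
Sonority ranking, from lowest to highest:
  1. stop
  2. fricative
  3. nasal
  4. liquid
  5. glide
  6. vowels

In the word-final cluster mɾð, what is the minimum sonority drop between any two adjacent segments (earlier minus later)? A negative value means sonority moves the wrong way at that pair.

/m/ — nasal, sonority 3.
/ɾ/ — liquid, sonority 4.
/ð/ — fricative, sonority 2.
/m/→/ɾ/: change -1.
/ɾ/→/ð/: change +2.
Minimum = -1.

-1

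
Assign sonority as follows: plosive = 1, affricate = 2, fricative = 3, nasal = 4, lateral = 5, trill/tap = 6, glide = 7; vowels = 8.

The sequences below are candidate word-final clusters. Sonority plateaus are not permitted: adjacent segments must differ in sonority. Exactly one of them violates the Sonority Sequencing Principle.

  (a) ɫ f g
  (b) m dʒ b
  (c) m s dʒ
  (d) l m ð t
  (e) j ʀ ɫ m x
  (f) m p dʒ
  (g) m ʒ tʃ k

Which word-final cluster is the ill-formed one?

(a) sonority 5-3-1: well-formed.
(b) sonority 4-2-1: well-formed.
(c) sonority 4-3-2: well-formed.
(d) sonority 5-4-3-1: well-formed.
(e) sonority 7-6-5-4-3: well-formed.
(f) sonority 4-1-2: ill-formed.
(g) sonority 4-3-2-1: well-formed.

f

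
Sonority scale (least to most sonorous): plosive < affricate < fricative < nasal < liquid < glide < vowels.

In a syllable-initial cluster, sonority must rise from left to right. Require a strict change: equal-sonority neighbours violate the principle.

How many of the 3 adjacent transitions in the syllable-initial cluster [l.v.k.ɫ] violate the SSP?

/l/: liquid = 5.
/v/: fricative = 3.
/k/: plosive = 1.
/ɫ/: liquid = 5.
/l/→/v/: 5→3 (does not rise) — violation.
/v/→/k/: 3→1 (does not rise) — violation.
/k/→/ɫ/: 1→5 (rises) — ok.

2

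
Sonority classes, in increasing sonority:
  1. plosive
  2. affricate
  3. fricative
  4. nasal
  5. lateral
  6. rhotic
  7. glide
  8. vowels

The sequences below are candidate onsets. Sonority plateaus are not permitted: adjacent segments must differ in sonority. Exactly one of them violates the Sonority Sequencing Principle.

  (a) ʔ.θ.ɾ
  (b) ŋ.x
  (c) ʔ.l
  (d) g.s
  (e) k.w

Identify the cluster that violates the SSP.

b

(a) 1-3-6 → obeys
(b) 4-3 → violates
(c) 1-5 → obeys
(d) 1-3 → obeys
(e) 1-7 → obeys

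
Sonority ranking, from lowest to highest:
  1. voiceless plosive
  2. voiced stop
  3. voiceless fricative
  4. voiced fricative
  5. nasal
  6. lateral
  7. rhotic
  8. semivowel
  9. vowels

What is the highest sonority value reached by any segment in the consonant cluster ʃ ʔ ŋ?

/ʃ/ — voiceless fricative, sonority 3.
/ʔ/ — voiceless plosive, sonority 1.
/ŋ/ — nasal, sonority 5.
The maximum is 5.

5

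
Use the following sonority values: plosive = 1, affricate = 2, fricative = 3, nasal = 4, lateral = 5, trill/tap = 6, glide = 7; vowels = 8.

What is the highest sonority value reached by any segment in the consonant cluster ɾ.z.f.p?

/ɾ/ — trill/tap, sonority 6.
/z/ — fricative, sonority 3.
/f/ — fricative, sonority 3.
/p/ — plosive, sonority 1.
The maximum is 6.

6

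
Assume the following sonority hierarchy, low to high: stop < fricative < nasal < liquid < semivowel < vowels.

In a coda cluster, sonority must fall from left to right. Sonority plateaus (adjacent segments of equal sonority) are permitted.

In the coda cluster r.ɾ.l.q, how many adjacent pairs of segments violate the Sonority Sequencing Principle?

0

/r/: liquid = 4.
/ɾ/: liquid = 4.
/l/: liquid = 4.
/q/: stop = 1.
/r/→/ɾ/: 4→4 (plateau, allowed) — ok.
/ɾ/→/l/: 4→4 (plateau, allowed) — ok.
/l/→/q/: 4→1 (falls) — ok.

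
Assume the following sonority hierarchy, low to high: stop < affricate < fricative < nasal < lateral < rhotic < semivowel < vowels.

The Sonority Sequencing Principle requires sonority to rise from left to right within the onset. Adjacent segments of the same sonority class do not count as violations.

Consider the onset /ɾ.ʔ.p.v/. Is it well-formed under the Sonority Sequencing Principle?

no

/ɾ/ is a rhotic (sonority 6).
/ʔ/ is a stop (sonority 1).
/p/ is a stop (sonority 1).
/v/ is a fricative (sonority 3).
The profile is 6-1-1-3. Between /ɾ/ (6) and /ʔ/ (1) sonority does not rise, so the cluster violates the SSP.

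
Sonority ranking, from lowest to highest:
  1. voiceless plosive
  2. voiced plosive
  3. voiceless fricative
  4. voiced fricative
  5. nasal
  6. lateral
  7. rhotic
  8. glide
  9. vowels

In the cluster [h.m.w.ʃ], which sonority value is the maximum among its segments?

/h/: voiceless fricative = 3.
/m/: nasal = 5.
/w/: glide = 8.
/ʃ/: voiceless fricative = 3.
The maximum is 8.

8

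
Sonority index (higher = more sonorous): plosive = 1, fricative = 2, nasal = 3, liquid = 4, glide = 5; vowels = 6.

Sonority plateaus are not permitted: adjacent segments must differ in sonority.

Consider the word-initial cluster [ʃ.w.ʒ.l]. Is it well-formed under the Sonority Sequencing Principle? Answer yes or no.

no

/ʃ/ — fricative, sonority 2.
/w/ — glide, sonority 5.
/ʒ/ — fricative, sonority 2.
/l/ — liquid, sonority 4.
The profile is 2-5-2-4. Between /w/ (5) and /ʒ/ (2) sonority does not rise, so the cluster violates the SSP.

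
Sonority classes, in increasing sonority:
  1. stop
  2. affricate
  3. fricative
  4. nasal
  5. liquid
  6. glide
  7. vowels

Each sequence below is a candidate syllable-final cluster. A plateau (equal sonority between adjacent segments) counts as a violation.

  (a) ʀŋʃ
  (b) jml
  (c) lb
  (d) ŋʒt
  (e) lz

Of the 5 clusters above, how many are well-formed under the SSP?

4

(a) 5-4-3 → obeys
(b) 6-4-5 → violates
(c) 5-1 → obeys
(d) 4-3-1 → obeys
(e) 5-3 → obeys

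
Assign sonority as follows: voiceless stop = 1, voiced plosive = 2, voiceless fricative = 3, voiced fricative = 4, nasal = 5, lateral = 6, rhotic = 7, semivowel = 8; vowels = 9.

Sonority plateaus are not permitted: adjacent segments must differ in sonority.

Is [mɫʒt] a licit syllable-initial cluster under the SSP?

no

/m/: nasal = 5.
/ɫ/: lateral = 6.
/ʒ/: voiced fricative = 4.
/t/: voiceless stop = 1.
The profile is 5-6-4-1. Between /ɫ/ (6) and /ʒ/ (4) sonority does not rise, so the cluster violates the SSP.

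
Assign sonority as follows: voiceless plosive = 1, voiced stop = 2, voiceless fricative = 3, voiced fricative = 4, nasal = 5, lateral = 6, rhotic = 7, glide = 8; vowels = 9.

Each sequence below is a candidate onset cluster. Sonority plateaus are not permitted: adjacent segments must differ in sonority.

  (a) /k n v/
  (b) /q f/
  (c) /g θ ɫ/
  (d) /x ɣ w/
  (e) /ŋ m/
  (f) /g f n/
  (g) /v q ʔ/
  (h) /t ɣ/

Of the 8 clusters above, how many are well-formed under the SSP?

(a) /k n v/: profile 1-5-4 — violates.
(b) /q f/: profile 1-3 — obeys.
(c) /g θ ɫ/: profile 2-3-6 — obeys.
(d) /x ɣ w/: profile 3-4-8 — obeys.
(e) /ŋ m/: profile 5-5 — violates.
(f) /g f n/: profile 2-3-5 — obeys.
(g) /v q ʔ/: profile 4-1-1 — violates.
(h) /t ɣ/: profile 1-4 — obeys.

5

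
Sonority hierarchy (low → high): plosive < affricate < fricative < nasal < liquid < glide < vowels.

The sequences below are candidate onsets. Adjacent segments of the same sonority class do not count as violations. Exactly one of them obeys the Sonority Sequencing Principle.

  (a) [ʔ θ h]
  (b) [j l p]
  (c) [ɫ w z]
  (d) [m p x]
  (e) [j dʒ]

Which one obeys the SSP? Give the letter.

a

(a) 1-3-3 → obeys
(b) 6-5-1 → violates
(c) 5-6-3 → violates
(d) 4-1-3 → violates
(e) 6-2 → violates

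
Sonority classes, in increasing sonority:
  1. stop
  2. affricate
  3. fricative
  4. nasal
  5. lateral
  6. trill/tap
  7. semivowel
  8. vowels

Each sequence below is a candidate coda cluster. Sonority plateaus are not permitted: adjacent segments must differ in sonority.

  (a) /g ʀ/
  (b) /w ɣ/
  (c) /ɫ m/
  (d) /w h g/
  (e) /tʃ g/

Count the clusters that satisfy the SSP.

(a) sonority 1-6: ill-formed.
(b) sonority 7-3: well-formed.
(c) sonority 5-4: well-formed.
(d) sonority 7-3-1: well-formed.
(e) sonority 2-1: well-formed.

4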